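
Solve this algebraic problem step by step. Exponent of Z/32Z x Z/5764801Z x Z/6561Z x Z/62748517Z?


Exponent = lcm of the cyclic orders; pairwise coprime => product.
2^5*7^8*3^8*13^7=32*5764801*6561*62748517=75946506675274164384


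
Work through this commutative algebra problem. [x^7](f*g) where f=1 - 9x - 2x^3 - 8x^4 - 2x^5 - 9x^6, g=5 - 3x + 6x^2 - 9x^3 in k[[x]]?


[x^7] = sum a_i*b_j, i+j=7
  -8*-9=72
  -2*6=-12
  -9*-3=27
Sum=87


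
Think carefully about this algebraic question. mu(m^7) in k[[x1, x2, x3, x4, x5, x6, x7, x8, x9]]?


C(n+d-1,d)=C(15,7)=6435


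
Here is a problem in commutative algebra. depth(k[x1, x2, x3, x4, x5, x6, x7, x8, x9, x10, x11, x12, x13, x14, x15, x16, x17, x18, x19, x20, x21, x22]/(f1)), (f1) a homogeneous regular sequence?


depth(R)=22
depth(R/I)=22-1=21


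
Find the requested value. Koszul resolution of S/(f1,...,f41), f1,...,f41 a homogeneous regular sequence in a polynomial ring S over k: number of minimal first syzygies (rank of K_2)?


Regular sequence => Koszul complex is the minimal free resolution.
Syz_1 minimally generated by Koszul relations f_i*e_j - f_j*e_i (i<j): mu(Syz_1) = beta_2 = C(m,2) = m(m-1)/2
m=41
41*40/2 = 820


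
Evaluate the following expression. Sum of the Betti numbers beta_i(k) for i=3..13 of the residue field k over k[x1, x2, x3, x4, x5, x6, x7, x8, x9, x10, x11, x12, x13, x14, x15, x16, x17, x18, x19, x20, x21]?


Koszul resolution: beta_i(k)=C(n,i), n=21
C(21,3)=1330, C(21,4)=5985, C(21,5)=20349, C(21,6)=54264, C(21,7)=116280, C(21,8)=203490, C(21,9)=293930, C(21,10)=352716, C(21,11)=352716, C(21,12)=293930, C(21,13)=203490
Sum=1898480


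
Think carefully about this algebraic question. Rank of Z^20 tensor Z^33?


rank(M(x)N) = rank(M)*rank(N)
20*33 = 660


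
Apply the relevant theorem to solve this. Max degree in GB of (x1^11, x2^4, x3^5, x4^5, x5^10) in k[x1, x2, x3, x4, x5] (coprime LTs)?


Pure powers, coprime LTs => already GB.
Degrees: 11, 4, 5, 5, 10
Max=11


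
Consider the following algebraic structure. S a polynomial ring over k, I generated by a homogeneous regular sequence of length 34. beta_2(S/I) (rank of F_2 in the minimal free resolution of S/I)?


Regular sequence => Koszul complex is the minimal free resolution.
Syz_1 minimally generated by Koszul relations f_i*e_j - f_j*e_i (i<j): mu(Syz_1) = beta_2 = C(m,2) = m(m-1)/2
m=34
34*33/2 = 561


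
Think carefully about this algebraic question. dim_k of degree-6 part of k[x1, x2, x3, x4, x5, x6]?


C(d+n-1,n-1)=C(11,5)=462


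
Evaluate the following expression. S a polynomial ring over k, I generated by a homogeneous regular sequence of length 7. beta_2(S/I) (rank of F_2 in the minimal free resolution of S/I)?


Regular sequence => Koszul complex is the minimal free resolution.
Syz_1 minimally generated by Koszul relations f_i*e_j - f_j*e_i (i<j): mu(Syz_1) = beta_2 = C(m,2) = m(m-1)/2
m=7
7*6/2 = 21


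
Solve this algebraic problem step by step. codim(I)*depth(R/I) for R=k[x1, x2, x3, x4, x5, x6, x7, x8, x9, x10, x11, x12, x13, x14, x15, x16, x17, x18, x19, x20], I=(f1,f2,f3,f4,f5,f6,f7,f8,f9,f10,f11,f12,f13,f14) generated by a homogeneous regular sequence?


codim=14, depth=dim(R/I)=20-14=6
Product=14*6=84


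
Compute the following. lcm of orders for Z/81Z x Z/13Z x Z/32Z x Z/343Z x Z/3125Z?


Exponent = lcm of the cyclic orders; pairwise coprime => product.
3^4*13^1*2^5*7^3*5^5=81*13*32*343*3125=36117900000


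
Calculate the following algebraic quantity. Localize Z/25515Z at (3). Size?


3-primary part: 25515=3^6*35
Size=3^6=729


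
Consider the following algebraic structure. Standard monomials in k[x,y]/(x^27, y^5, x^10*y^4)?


k[x,y]/I, I = (x^27, y^5, x^10*y^4)
Rect: 27x5=135. Corner: (27-10)x(5-4)=17.
dim = 135-17 = 118


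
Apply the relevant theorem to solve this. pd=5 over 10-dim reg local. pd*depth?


pd+depth=10
depth=10-5=5
pd*depth=5*5=25


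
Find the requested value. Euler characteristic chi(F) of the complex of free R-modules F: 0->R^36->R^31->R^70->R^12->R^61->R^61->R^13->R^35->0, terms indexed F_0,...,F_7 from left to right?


chi = sum (-1)^i * rank:
(-1)^0*36=36
(-1)^1*31=-31
(-1)^2*70=70
(-1)^3*12=-12
(-1)^4*61=61
(-1)^5*61=-61
(-1)^6*13=13
(-1)^7*35=-35
chi=41


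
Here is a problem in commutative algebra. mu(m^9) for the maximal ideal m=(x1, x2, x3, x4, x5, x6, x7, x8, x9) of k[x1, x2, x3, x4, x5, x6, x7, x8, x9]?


Graded Nakayama: mu(m^d) = dim_k (m^d/m^(d+1)) = #degree-9 monomials in 9 vars
C(n+d-1,d)=C(17,9)=24310


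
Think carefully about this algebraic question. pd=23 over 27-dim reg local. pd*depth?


pd+depth=27
depth=27-23=4
pd*depth=23*4=92


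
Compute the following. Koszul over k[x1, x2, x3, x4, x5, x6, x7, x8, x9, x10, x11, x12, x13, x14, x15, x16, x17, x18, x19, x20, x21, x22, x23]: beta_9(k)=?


C(n,i)=C(23,9)=817190


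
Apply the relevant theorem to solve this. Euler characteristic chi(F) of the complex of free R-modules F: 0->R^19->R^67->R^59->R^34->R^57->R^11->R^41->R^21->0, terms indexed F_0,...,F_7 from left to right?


chi = sum (-1)^i * rank:
(-1)^0*19=19
(-1)^1*67=-67
(-1)^2*59=59
(-1)^3*34=-34
(-1)^4*57=57
(-1)^5*11=-11
(-1)^6*41=41
(-1)^7*21=-21
chi=43


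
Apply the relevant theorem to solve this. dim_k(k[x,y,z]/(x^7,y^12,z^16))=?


Basis: x^iy^jz^k, i<7,j<12,k<16
7*12*16=1344


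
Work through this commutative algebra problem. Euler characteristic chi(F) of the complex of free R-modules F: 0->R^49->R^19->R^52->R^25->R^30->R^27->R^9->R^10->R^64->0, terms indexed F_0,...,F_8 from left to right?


chi = sum (-1)^i * rank:
(-1)^0*49=49
(-1)^1*19=-19
(-1)^2*52=52
(-1)^3*25=-25
(-1)^4*30=30
(-1)^5*27=-27
(-1)^6*9=9
(-1)^7*10=-10
(-1)^8*64=64
chi=123


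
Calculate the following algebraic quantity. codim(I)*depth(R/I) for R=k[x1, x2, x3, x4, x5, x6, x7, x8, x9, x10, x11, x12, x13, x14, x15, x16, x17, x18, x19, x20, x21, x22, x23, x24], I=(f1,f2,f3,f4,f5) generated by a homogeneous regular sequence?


codim=5, depth=dim(R/I)=24-5=19
Product=5*19=95


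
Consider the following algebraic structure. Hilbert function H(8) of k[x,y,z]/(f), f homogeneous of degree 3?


C(10,2)-C(7,2)=45-21=24


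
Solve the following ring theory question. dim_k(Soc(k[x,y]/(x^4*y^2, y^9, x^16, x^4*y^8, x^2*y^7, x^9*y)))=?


Socle = ann(m) = span of standard monomials u with x*u, y*u in I (staircase corners).
Redundant generators: x^4*y^8
Minimal generators: x^16, x^9*y, x^4*y^2, x^2*y^7, y^9
Corners: xy^8, x^3y^6, x^8y, x^15
Socle dim=4


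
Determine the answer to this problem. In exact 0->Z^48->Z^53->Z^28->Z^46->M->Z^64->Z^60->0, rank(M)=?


Alt sum=0:
(-1)^0*48 + (-1)^1*53 + (-1)^2*28 + (-1)^3*46 + (-1)^4*? + (-1)^5*64 + (-1)^6*60=0
rank(M)=27


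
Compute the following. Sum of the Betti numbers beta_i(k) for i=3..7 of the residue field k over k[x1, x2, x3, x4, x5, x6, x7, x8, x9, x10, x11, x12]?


Koszul resolution: beta_i(k)=C(n,i), n=12
C(12,3)=220, C(12,4)=495, C(12,5)=792, C(12,6)=924, C(12,7)=792
Sum=3223


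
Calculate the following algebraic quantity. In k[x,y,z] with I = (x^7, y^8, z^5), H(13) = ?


Need i<7, j<8, k<5 with i+j+k=13.
For each i, j ranges over max(0,13-i-4)..min(7,13-i):
  i=0: j in [9,7] -> 0
  i=1: j in [8,7] -> 0
  i=2: j in [7,7] -> 1
  i=3: j in [6,7] -> 2
  i=4: j in [5,7] -> 3
  i=5: j in [4,7] -> 4
  i=6: j in [3,7] -> 5
H(13) = 0+0+1+2+3+4+5 = 15


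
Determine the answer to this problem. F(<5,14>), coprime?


gcd(5,14)=1 => F=ab-a-b=5*14-5-14=70-19=51


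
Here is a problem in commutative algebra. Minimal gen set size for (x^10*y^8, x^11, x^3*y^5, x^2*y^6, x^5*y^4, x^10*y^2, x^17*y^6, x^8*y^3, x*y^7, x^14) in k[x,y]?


Remove redundant (divisible by others).
x^14 redundant.
x^10*y^8 redundant.
x^17*y^6 redundant.
Min: x^11, x^10*y^2, x^8*y^3, x^5*y^4, x^3*y^5, x^2*y^6, x*y^7
Count=7


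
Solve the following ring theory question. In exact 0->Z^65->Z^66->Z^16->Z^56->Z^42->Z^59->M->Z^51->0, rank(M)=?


Alt sum=0:
(-1)^0*65 + (-1)^1*66 + (-1)^2*16 + (-1)^3*56 + (-1)^4*42 + (-1)^5*59 + (-1)^6*? + (-1)^7*51=0
rank(M)=109


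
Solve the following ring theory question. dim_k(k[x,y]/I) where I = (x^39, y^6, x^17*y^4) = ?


k[x,y]/I, I = (x^39, y^6, x^17*y^4)
Rect: 39x6=234. Corner: (39-17)x(6-4)=44.
dim = 234-44 = 190


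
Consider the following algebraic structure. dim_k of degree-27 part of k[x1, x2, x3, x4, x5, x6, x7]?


C(d+n-1,n-1)=C(33,6)=1107568


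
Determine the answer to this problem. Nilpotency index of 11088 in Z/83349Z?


11088^k mod 83349:
k=1: 11088
k=2: 3969
k=3: 0
First zero at k = 3


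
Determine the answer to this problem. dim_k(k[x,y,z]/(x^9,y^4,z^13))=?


Basis: x^iy^jz^k, i<9,j<4,k<13
9*4*13=468


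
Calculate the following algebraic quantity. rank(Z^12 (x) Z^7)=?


rank(M(x)N) = rank(M)*rank(N)
12*7 = 84


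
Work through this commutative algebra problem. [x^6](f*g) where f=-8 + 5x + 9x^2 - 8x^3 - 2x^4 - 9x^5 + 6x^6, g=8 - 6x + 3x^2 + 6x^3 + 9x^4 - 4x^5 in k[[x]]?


[x^6] = sum a_i*b_j, i+j=6
  5*-4=-20
  9*9=81
  -8*6=-48
  -2*3=-6
  -9*-6=54
  6*8=48
Sum=109


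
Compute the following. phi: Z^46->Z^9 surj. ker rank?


rank(ker) = 46-9 = 37


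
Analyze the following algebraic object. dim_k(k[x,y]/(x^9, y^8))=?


Basis: x^i*y^j, i<9, j<8
9*8=72


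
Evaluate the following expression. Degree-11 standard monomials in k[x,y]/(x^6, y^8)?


k[x,y], I = (x^6, y^8), d = 11
Need i < 6 and d-i < 8.
Range: 4 <= i <= 5.
H(11) = 2


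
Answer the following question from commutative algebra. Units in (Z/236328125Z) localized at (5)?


Local ring = Z/1953125Z.
phi(1953125) = 5^8*(5-1) = 1562500


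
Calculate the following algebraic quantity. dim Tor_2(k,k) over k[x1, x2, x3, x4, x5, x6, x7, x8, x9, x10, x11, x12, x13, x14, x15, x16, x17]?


Koszul: C(n,i)=C(17,2)=136


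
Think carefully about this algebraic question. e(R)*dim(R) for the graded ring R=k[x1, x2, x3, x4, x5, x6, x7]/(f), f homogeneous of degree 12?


e(R)=deg(f)=12, dim(R)=7-1=6
e*dim=12*6=72


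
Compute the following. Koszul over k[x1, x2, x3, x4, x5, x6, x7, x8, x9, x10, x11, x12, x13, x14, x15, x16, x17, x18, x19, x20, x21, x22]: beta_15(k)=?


C(n,i)=C(22,15)=170544


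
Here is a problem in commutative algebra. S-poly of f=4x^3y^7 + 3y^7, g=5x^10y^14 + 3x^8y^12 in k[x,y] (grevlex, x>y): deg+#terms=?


LT(f)=4x^3y^7, LT(g)=5x^10y^14
lcm(LM)=x^10y^14
S(f,g) (scaled by 20 to clear denominators) = 5x^7y^7*f - 4*g = 15x^7y^14 - 12x^8y^12
2 terms, deg 21.
21+2=23


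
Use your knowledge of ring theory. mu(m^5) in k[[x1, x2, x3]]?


C(n+d-1,d)=C(7,5)=21


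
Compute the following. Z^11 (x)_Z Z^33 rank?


rank(M(x)N) = rank(M)*rank(N)
11*33 = 363


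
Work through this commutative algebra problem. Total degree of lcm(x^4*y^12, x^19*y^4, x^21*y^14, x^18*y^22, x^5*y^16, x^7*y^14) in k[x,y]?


lcm = componentwise max:
x: max(4,19,21,18,5,7)=21
y: max(12,4,14,22,16,14)=22
Total=21+22=43


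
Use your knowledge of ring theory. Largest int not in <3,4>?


gcd(3,4)=1 => F=ab-a-b=3*4-3-4=12-7=5


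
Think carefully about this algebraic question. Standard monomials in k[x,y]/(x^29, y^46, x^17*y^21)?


k[x,y]/I, I = (x^29, y^46, x^17*y^21)
Rect: 29x46=1334. Corner: (29-17)x(46-21)=300.
dim = 1334-300 = 1034


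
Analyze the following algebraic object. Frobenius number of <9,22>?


gcd(9,22)=1 => F=ab-a-b=9*22-9-22=198-31=167


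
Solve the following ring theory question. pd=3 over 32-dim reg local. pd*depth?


pd+depth=32
depth=32-3=29
pd*depth=3*29=87


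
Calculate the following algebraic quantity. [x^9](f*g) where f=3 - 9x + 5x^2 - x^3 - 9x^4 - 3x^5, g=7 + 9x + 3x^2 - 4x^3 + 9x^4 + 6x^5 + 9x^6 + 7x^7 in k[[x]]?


[x^9] = sum a_i*b_j, i+j=9
  5*7=35
  -1*9=-9
  -9*6=-54
  -3*9=-27
Sum=-55


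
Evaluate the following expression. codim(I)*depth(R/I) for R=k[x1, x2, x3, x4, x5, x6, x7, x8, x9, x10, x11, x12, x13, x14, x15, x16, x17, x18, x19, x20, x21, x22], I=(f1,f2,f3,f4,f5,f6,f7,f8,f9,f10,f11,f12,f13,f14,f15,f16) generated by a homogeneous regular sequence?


codim=16, depth=dim(R/I)=22-16=6
Product=16*6=96


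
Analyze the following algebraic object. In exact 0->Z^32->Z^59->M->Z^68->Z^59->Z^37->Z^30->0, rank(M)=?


Alt sum=0:
(-1)^0*32 + (-1)^1*59 + (-1)^2*? + (-1)^3*68 + (-1)^4*59 + (-1)^5*37 + (-1)^6*30=0
rank(M)=43


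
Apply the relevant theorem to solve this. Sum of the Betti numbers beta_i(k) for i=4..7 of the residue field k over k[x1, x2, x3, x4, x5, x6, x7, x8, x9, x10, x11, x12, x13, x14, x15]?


Koszul resolution: beta_i(k)=C(n,i), n=15
C(15,4)=1365, C(15,5)=3003, C(15,6)=5005, C(15,7)=6435
Sum=15808


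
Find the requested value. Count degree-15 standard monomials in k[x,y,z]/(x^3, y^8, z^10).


Need i<3, j<8, k<10 with i+j+k=15.
For each i, j ranges over max(0,15-i-9)..min(7,15-i):
  i=0: j in [6,7] -> 2
  i=1: j in [5,7] -> 3
  i=2: j in [4,7] -> 4
H(15) = 2+3+4 = 9


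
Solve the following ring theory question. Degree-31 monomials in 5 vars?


C(d+n-1,n-1)=C(35,4)=52360


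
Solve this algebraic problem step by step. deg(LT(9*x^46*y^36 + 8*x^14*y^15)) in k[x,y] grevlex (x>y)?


LT: 9*x^46*y^36
deg_x=46, deg_y=36
Total=46+36=82


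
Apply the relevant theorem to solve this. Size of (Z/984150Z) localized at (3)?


3-primary part: 984150=3^9*50
Size=3^9=19683


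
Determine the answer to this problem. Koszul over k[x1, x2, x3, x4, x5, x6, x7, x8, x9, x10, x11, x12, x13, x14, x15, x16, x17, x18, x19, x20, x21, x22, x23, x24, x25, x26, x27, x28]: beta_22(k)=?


C(n,i)=C(28,22)=376740


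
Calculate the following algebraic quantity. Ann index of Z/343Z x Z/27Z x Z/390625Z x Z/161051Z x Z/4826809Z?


Exponent = lcm of the cyclic orders; pairwise coprime => product.
7^3*3^3*5^8*11^5*13^6=343*27*390625*161051*4826809=2812169272255702734375


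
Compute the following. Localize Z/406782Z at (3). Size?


3-primary part: 406782=3^8*62
Size=3^8=6561


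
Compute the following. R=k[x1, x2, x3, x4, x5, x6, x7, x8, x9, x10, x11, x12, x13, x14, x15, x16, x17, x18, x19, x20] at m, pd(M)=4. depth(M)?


pd+depth=depth(R)=20
depth=20-4=16


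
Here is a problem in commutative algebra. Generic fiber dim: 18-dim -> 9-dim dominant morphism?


dim(fiber)=dim(X)-dim(Y)=18-9=9


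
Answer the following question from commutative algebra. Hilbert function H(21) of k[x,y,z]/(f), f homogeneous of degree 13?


C(23,2)-C(10,2)=253-45=208


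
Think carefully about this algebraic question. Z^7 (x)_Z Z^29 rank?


rank(M(x)N) = rank(M)*rank(N)
7*29 = 203


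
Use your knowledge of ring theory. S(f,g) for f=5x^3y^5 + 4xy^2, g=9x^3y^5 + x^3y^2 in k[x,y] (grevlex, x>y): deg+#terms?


LT(f)=5x^3y^5, LT(g)=9x^3y^5
lcm(LM)=x^3y^5
S(f,g) (scaled by 45 to clear denominators) = 9*f - 5*g = -5x^3y^2 + 36xy^2
2 terms, deg 5.
5+2=7


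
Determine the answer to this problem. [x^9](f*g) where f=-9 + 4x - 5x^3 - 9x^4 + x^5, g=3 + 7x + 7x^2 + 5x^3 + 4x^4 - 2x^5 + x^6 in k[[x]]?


[x^9] = sum a_i*b_j, i+j=9
  -5*1=-5
  -9*-2=18
  1*4=4
Sum=17


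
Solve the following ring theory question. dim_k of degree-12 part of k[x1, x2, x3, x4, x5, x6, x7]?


C(d+n-1,n-1)=C(18,6)=18564


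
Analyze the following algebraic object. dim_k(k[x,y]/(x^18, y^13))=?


Basis: x^i*y^j, i<18, j<13
18*13=234


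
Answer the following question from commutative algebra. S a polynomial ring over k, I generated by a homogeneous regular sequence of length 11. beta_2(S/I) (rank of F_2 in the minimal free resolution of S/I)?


Regular sequence => Koszul complex is the minimal free resolution.
Syz_1 minimally generated by Koszul relations f_i*e_j - f_j*e_i (i<j): mu(Syz_1) = beta_2 = C(m,2) = m(m-1)/2
m=11
11*10/2 = 55


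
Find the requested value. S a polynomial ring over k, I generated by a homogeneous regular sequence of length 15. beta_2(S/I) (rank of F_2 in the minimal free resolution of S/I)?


Regular sequence => Koszul complex is the minimal free resolution.
Syz_1 minimally generated by Koszul relations f_i*e_j - f_j*e_i (i<j): mu(Syz_1) = beta_2 = C(m,2) = m(m-1)/2
m=15
15*14/2 = 105


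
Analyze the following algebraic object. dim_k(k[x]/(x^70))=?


Basis: 1,x,...,x^69
dim=70


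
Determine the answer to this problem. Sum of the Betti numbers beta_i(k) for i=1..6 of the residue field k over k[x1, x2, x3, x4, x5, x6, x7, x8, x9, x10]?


Koszul resolution: beta_i(k)=C(n,i), n=10
C(10,1)=10, C(10,2)=45, C(10,3)=120, C(10,4)=210, C(10,5)=252, C(10,6)=210
Sum=847


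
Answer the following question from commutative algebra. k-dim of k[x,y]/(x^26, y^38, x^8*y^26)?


k[x,y]/I, I = (x^26, y^38, x^8*y^26)
Rect: 26x38=988. Corner: (26-8)x(38-26)=216.
dim = 988-216 = 772


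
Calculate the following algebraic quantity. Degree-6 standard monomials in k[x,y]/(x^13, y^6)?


k[x,y], I = (x^13, y^6), d = 6
Need i < 13 and d-i < 6.
Range: 1 <= i <= 6.
H(6) = 6


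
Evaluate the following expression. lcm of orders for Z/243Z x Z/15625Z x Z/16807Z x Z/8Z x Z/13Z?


Exponent = lcm of the cyclic orders; pairwise coprime => product.
3^5*5^6*7^5*2^3*13^1=243*15625*16807*8*13=6636664125000


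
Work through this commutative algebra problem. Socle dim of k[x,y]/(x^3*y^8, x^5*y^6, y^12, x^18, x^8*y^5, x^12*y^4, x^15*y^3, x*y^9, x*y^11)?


Socle = ann(m) = span of standard monomials u with x*u, y*u in I (staircase corners).
Redundant generators: x*y^11
Minimal generators: x^18, x^15*y^3, x^12*y^4, x^8*y^5, x^5*y^6, x^3*y^8, x*y^9, y^12
Corners: y^11, x^2y^8, x^4y^7, x^7y^5, x^11y^4, x^14y^3, x^17y^2
Socle dim=7


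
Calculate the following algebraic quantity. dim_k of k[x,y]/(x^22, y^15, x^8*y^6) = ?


k[x,y]/I, I = (x^22, y^15, x^8*y^6)
Rect: 22x15=330. Corner: (22-8)x(15-6)=126.
dim = 330-126 = 204


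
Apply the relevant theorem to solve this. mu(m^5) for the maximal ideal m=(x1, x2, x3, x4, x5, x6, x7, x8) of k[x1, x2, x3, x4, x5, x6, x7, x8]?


Graded Nakayama: mu(m^d) = dim_k (m^d/m^(d+1)) = #degree-5 monomials in 8 vars
C(n+d-1,d)=C(12,5)=792


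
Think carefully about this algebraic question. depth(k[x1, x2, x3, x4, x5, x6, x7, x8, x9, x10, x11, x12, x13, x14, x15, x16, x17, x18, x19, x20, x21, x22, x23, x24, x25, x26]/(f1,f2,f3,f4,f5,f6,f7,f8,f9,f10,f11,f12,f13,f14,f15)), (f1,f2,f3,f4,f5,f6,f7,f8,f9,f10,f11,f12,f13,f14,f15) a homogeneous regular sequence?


depth(R)=26
depth(R/I)=26-15=11


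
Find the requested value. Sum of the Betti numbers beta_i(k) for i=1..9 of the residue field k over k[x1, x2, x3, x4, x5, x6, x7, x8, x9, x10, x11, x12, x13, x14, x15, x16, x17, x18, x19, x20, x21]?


Koszul resolution: beta_i(k)=C(n,i), n=21
C(21,1)=21, C(21,2)=210, C(21,3)=1330, C(21,4)=5985, C(21,5)=20349, C(21,6)=54264, C(21,7)=116280, C(21,8)=203490, C(21,9)=293930
Sum=695859


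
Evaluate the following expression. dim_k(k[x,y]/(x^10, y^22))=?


Basis: x^i*y^j, i<10, j<22
10*22=220


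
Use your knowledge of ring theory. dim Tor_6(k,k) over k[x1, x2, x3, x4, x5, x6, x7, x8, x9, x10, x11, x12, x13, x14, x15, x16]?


Koszul: C(n,i)=C(16,6)=8008


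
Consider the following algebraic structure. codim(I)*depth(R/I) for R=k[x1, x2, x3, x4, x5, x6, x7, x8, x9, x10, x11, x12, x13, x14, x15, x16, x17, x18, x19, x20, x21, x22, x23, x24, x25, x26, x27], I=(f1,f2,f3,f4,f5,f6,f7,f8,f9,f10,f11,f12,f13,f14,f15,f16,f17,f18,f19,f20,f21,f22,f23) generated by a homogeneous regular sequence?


codim=23, depth=dim(R/I)=27-23=4
Product=23*4=92


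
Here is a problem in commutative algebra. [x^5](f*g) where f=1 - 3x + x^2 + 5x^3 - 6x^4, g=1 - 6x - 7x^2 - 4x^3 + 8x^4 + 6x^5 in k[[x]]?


[x^5] = sum a_i*b_j, i+j=5
  1*6=6
  -3*8=-24
  1*-4=-4
  5*-7=-35
  -6*-6=36
Sum=-21


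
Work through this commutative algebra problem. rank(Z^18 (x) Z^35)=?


rank(M(x)N) = rank(M)*rank(N)
18*35 = 630


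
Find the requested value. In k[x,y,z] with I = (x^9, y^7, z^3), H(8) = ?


Need i<9, j<7, k<3 with i+j+k=8.
For each i, j ranges over max(0,8-i-2)..min(6,8-i):
  i=0: j in [6,6] -> 1
  i=1: j in [5,6] -> 2
  i=2: j in [4,6] -> 3
  i=3: j in [3,5] -> 3
  i=4: j in [2,4] -> 3
  i=5: j in [1,3] -> 3
  i=6: j in [0,2] -> 3
  i=7: j in [0,1] -> 2
  i=8: j in [0,0] -> 1
H(8) = 1+2+3+3+3+3+3+2+1 = 21


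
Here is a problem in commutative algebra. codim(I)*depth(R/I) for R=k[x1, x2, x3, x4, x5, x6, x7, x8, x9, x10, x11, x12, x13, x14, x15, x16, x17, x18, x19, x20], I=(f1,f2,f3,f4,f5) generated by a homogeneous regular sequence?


codim=5, depth=dim(R/I)=20-5=15
Product=5*15=75


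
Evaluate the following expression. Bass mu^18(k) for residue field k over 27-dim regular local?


C(n,i)=C(27,18)=4686825


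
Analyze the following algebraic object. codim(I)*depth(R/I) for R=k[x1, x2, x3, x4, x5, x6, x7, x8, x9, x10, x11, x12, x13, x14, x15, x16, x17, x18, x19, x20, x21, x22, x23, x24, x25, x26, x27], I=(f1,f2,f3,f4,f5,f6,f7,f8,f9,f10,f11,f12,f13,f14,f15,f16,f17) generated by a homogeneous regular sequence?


codim=17, depth=dim(R/I)=27-17=10
Product=17*10=170


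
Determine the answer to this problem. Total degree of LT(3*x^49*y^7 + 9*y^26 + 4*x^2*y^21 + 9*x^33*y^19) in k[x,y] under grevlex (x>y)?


LT: 3*x^49*y^7
deg_x=49, deg_y=7
Total=49+7=56


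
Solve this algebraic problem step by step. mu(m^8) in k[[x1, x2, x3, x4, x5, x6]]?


C(n+d-1,d)=C(13,8)=1287


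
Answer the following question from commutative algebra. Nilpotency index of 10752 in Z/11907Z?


10752^k mod 11907:
k=1: 10752
k=2: 441
k=3: 2646
k=4: 3969
k=5: 0
First zero at k = 5


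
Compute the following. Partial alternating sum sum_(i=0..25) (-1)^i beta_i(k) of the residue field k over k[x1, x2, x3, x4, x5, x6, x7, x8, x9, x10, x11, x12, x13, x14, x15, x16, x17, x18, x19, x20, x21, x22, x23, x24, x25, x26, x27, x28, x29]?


Koszul resolution: beta_i(k)=C(n,i), n=29
sum_(i=0..p) (-1)^i C(n,i) = (-1)^p C(n-1,p)
(-1)^25*C(28,25) = (-1)^25*3276 = -3276


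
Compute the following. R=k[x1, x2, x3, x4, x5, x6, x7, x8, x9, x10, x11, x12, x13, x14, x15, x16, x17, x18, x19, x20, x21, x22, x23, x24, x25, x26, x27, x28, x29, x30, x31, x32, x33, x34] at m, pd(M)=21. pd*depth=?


pd+depth=34
depth=34-21=13
pd*depth=21*13=273


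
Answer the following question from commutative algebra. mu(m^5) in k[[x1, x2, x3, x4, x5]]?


C(n+d-1,d)=C(9,5)=126


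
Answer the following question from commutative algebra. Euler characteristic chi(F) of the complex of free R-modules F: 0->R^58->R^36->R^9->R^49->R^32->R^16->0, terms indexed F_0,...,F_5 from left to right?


chi = sum (-1)^i * rank:
(-1)^0*58=58
(-1)^1*36=-36
(-1)^2*9=9
(-1)^3*49=-49
(-1)^4*32=32
(-1)^5*16=-16
chi=-2


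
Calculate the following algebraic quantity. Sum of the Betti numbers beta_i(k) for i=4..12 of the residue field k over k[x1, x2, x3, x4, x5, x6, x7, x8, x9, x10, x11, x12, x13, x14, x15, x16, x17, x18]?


Koszul resolution: beta_i(k)=C(n,i), n=18
C(18,4)=3060, C(18,5)=8568, C(18,6)=18564, C(18,7)=31824, C(18,8)=43758, C(18,9)=48620, C(18,10)=43758, C(18,11)=31824, C(18,12)=18564
Sum=248540


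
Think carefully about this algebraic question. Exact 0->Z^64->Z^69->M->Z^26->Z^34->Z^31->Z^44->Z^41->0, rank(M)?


Alt sum=0:
(-1)^0*64 + (-1)^1*69 + (-1)^2*? + (-1)^3*26 + (-1)^4*34 + (-1)^5*31 + (-1)^6*44 + (-1)^7*41=0
rank(M)=25


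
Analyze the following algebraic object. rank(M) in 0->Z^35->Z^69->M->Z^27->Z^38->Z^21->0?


Alt sum=0:
(-1)^0*35 + (-1)^1*69 + (-1)^2*? + (-1)^3*27 + (-1)^4*38 + (-1)^5*21=0
rank(M)=44


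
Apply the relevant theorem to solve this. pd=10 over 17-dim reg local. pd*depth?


pd+depth=17
depth=17-10=7
pd*depth=10*7=70


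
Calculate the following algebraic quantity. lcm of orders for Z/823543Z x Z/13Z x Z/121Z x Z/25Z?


Exponent = lcm of the cyclic orders; pairwise coprime => product.
7^7*13^1*11^2*5^2=823543*13*121*25=32385828475


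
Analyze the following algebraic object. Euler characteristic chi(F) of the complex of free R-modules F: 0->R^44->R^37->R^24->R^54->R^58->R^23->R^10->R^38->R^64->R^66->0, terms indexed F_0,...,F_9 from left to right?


chi = sum (-1)^i * rank:
(-1)^0*44=44
(-1)^1*37=-37
(-1)^2*24=24
(-1)^3*54=-54
(-1)^4*58=58
(-1)^5*23=-23
(-1)^6*10=10
(-1)^7*38=-38
(-1)^8*64=64
(-1)^9*66=-66
chi=-18


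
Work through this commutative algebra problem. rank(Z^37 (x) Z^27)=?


rank(M(x)N) = rank(M)*rank(N)
37*27 = 999


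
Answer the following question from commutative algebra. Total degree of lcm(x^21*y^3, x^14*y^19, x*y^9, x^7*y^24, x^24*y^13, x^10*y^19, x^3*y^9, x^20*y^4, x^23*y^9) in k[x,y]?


lcm = componentwise max:
x: max(21,14,1,7,24,10,3,20,23)=24
y: max(3,19,9,24,13,19,9,4,9)=24
Total=24+24=48


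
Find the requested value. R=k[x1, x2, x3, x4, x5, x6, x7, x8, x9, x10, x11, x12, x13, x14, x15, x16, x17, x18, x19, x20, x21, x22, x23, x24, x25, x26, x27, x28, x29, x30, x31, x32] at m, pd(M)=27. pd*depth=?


pd+depth=32
depth=32-27=5
pd*depth=27*5=135


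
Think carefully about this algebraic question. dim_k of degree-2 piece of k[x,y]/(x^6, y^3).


k[x,y], I = (x^6, y^3), d = 2
Need i < 6 and d-i < 3.
Range: 0 <= i <= 2.
H(2) = 3


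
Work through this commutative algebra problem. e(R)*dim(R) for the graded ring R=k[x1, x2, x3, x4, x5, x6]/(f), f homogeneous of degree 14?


e(R)=deg(f)=14, dim(R)=6-1=5
e*dim=14*5=70


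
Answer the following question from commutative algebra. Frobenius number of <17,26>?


gcd(17,26)=1 => F=ab-a-b=17*26-17-26=442-43=399


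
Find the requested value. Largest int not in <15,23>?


gcd(15,23)=1 => F=ab-a-b=15*23-15-23=345-38=307


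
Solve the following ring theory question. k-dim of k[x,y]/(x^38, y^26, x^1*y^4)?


k[x,y]/I, I = (x^38, y^26, x^1*y^4)
Rect: 38x26=988. Corner: (38-1)x(26-4)=814.
dim = 988-814 = 174


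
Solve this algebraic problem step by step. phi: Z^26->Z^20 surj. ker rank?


rank(ker) = 26-20 = 6


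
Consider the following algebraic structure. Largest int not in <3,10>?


gcd(3,10)=1 => F=ab-a-b=3*10-3-10=30-13=17


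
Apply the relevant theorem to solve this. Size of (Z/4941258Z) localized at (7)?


7-primary part: 4941258=7^7*6
Size=7^7=823543


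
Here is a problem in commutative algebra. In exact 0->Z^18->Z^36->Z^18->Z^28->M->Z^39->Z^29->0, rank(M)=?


Alt sum=0:
(-1)^0*18 + (-1)^1*36 + (-1)^2*18 + (-1)^3*28 + (-1)^4*? + (-1)^5*39 + (-1)^6*29=0
rank(M)=38


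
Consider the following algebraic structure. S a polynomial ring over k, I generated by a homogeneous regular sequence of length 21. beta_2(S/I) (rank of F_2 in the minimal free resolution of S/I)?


Regular sequence => Koszul complex is the minimal free resolution.
Syz_1 minimally generated by Koszul relations f_i*e_j - f_j*e_i (i<j): mu(Syz_1) = beta_2 = C(m,2) = m(m-1)/2
m=21
21*20/2 = 210


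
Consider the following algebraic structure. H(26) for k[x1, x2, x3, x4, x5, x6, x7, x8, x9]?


C(d+n-1,n-1)=C(34,8)=18156204


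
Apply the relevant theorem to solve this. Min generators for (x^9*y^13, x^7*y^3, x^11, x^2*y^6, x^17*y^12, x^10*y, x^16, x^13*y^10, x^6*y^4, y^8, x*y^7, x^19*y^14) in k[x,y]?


Remove redundant (divisible by others).
x^16 redundant.
x^13*y^10 redundant.
x^19*y^14 redundant.
x^17*y^12 redundant.
x^9*y^13 redundant.
Min: x^11, x^10*y, x^7*y^3, x^6*y^4, x^2*y^6, x*y^7, y^8
Count=7


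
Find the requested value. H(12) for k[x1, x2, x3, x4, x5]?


C(d+n-1,n-1)=C(16,4)=1820


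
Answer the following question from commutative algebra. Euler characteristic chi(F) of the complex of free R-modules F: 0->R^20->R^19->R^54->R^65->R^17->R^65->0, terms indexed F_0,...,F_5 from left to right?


chi = sum (-1)^i * rank:
(-1)^0*20=20
(-1)^1*19=-19
(-1)^2*54=54
(-1)^3*65=-65
(-1)^4*17=17
(-1)^5*65=-65
chi=-58


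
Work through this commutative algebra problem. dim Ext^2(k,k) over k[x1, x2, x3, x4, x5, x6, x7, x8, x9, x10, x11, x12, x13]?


C(n,i)=C(13,2)=78


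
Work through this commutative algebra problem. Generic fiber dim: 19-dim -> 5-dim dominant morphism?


dim(fiber)=dim(X)-dim(Y)=19-5=14


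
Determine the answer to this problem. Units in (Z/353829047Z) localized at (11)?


Local ring = Z/161051Z.
phi(161051) = 11^4*(11-1) = 146410


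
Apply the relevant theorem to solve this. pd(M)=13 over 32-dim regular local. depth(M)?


pd+depth=depth(R)=32
depth=32-13=19


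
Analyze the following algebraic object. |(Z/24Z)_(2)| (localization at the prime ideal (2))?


2-primary part: 24=2^3*3
Size=2^3=8


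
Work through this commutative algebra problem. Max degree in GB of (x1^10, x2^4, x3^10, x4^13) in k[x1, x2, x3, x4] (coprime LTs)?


Pure powers, coprime LTs => already GB.
Degrees: 10, 4, 10, 13
Max=13


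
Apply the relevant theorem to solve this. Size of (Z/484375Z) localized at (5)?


5-primary part: 484375=5^6*31
Size=5^6=15625


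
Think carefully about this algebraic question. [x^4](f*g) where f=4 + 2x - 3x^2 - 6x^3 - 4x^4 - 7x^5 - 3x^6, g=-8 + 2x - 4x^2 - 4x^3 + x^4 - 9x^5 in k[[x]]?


[x^4] = sum a_i*b_j, i+j=4
  4*1=4
  2*-4=-8
  -3*-4=12
  -6*2=-12
  -4*-8=32
Sum=28


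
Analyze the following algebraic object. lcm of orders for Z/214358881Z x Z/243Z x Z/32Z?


Exponent = lcm of the cyclic orders; pairwise coprime => product.
11^8*3^5*2^5=214358881*243*32=1666854658656


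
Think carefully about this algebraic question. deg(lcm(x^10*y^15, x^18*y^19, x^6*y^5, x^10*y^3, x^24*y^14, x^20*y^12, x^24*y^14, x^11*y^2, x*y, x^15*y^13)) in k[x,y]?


lcm = componentwise max:
x: max(10,18,6,10,24,20,24,11,1,15)=24
y: max(15,19,5,3,14,12,14,2,1,13)=19
Total=24+19=43


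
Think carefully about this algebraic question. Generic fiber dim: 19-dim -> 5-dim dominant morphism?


dim(fiber)=dim(X)-dim(Y)=19-5=14


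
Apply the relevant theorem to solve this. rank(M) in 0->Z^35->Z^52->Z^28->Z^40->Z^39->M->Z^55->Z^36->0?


Alt sum=0:
(-1)^0*35 + (-1)^1*52 + (-1)^2*28 + (-1)^3*40 + (-1)^4*39 + (-1)^5*? + (-1)^6*55 + (-1)^7*36=0
rank(M)=29


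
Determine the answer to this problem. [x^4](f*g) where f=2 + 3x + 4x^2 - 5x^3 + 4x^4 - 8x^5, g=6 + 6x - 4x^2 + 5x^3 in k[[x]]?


[x^4] = sum a_i*b_j, i+j=4
  3*5=15
  4*-4=-16
  -5*6=-30
  4*6=24
Sum=-7


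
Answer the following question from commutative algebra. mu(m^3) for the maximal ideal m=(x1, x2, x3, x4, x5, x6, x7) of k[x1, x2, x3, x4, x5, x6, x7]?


Graded Nakayama: mu(m^d) = dim_k (m^d/m^(d+1)) = #degree-3 monomials in 7 vars
C(n+d-1,d)=C(9,3)=84


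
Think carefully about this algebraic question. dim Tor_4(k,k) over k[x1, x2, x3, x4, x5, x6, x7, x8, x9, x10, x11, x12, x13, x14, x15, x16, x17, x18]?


Koszul: C(n,i)=C(18,4)=3060


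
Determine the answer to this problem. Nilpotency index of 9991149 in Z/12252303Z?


9991149^k mod 12252303:
k=1: 9991149
k=2: 4883634
k=3: 9075780
k=4: 1361367
k=5: 8168202
k=6: 0
First zero at k = 6


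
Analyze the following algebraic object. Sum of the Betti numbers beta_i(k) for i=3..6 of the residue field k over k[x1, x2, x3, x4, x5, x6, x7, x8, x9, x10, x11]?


Koszul resolution: beta_i(k)=C(n,i), n=11
C(11,3)=165, C(11,4)=330, C(11,5)=462, C(11,6)=462
Sum=1419


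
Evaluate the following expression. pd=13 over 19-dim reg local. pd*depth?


pd+depth=19
depth=19-13=6
pd*depth=13*6=78


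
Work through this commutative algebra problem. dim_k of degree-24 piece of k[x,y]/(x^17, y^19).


k[x,y], I = (x^17, y^19), d = 24
Need i < 17 and d-i < 19.
Range: 6 <= i <= 16.
H(24) = 11


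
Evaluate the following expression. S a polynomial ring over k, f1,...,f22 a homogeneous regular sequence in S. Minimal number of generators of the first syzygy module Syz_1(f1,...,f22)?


Regular sequence => Koszul complex is the minimal free resolution.
Syz_1 minimally generated by Koszul relations f_i*e_j - f_j*e_i (i<j): mu(Syz_1) = beta_2 = C(m,2) = m(m-1)/2
m=22
22*21/2 = 231


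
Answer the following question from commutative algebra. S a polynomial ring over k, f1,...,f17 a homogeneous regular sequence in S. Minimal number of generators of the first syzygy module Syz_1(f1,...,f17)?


Regular sequence => Koszul complex is the minimal free resolution.
Syz_1 minimally generated by Koszul relations f_i*e_j - f_j*e_i (i<j): mu(Syz_1) = beta_2 = C(m,2) = m(m-1)/2
m=17
17*16/2 = 136


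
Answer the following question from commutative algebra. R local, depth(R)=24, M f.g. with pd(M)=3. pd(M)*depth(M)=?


pd+depth=24
depth=24-3=21
pd*depth=3*21=63


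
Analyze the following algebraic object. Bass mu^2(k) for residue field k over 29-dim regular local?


C(n,i)=C(29,2)=406


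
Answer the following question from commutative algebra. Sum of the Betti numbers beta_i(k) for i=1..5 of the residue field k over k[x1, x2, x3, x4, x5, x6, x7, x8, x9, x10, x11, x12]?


Koszul resolution: beta_i(k)=C(n,i), n=12
C(12,1)=12, C(12,2)=66, C(12,3)=220, C(12,4)=495, C(12,5)=792
Sum=1585


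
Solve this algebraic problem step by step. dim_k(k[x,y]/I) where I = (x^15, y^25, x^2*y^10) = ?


k[x,y]/I, I = (x^15, y^25, x^2*y^10)
Rect: 15x25=375. Corner: (15-2)x(25-10)=195.
dim = 375-195 = 180


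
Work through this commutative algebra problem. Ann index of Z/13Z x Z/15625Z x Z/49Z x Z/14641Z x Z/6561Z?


Exponent = lcm of the cyclic orders; pairwise coprime => product.
13^1*5^6*7^2*11^4*3^8=13*15625*49*14641*6561=956093216203125


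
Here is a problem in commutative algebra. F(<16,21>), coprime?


gcd(16,21)=1 => F=ab-a-b=16*21-16-21=336-37=299


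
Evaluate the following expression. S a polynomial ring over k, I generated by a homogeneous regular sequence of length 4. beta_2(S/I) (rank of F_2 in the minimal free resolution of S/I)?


Regular sequence => Koszul complex is the minimal free resolution.
Syz_1 minimally generated by Koszul relations f_i*e_j - f_j*e_i (i<j): mu(Syz_1) = beta_2 = C(m,2) = m(m-1)/2
m=4
4*3/2 = 6


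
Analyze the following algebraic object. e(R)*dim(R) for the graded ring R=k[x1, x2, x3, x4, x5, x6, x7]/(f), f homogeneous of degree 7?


e(R)=deg(f)=7, dim(R)=7-1=6
e*dim=7*6=42


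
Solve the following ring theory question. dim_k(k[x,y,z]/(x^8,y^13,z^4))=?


Basis: x^iy^jz^k, i<8,j<13,k<4
8*13*4=416


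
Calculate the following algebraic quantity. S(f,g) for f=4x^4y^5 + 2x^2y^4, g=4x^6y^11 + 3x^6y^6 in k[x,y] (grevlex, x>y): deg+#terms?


LT(f)=4x^4y^5, LT(g)=4x^6y^11
lcm(LM)=x^6y^11
S(f,g) (scaled by 16 to clear denominators) = 4x^2y^6*f - 4*g = 8x^4y^10 - 12x^6y^6
2 terms, deg 14.
14+2=16


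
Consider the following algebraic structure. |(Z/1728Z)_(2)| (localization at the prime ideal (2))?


2-primary part: 1728=2^6*27
Size=2^6=64


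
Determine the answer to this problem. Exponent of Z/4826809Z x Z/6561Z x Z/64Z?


Exponent = lcm of the cyclic orders; pairwise coprime => product.
13^6*3^8*2^6=4826809*6561*64=2026796406336


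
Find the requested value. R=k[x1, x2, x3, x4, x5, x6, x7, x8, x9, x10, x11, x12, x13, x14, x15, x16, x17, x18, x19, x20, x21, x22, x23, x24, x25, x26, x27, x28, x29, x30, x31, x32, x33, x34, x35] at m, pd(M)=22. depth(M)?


pd+depth=depth(R)=35
depth=35-22=13


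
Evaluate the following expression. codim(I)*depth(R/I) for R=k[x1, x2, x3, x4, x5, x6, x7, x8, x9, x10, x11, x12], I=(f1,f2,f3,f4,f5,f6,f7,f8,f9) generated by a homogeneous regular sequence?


codim=9, depth=dim(R/I)=12-9=3
Product=9*3=27


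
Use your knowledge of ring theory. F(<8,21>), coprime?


gcd(8,21)=1 => F=ab-a-b=8*21-8-21=168-29=139


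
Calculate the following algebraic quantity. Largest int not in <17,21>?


gcd(17,21)=1 => F=ab-a-b=17*21-17-21=357-38=319


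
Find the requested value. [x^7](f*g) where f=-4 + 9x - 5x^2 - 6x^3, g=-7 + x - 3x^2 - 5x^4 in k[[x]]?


[x^7] = sum a_i*b_j, i+j=7
  -6*-5=30
Sum=30


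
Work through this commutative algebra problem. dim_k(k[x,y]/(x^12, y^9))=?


Basis: x^i*y^j, i<12, j<9
12*9=108


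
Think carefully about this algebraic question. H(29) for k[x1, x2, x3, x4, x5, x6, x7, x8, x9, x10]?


C(d+n-1,n-1)=C(38,9)=163011640


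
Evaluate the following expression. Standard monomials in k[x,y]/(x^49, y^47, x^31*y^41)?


k[x,y]/I, I = (x^49, y^47, x^31*y^41)
Rect: 49x47=2303. Corner: (49-31)x(47-41)=108.
dim = 2303-108 = 2195


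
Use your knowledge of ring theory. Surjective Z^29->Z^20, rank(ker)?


rank(ker) = 29-20 = 9


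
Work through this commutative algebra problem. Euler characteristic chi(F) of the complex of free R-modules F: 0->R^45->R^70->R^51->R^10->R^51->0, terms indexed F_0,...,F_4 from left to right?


chi = sum (-1)^i * rank:
(-1)^0*45=45
(-1)^1*70=-70
(-1)^2*51=51
(-1)^3*10=-10
(-1)^4*51=51
chi=67


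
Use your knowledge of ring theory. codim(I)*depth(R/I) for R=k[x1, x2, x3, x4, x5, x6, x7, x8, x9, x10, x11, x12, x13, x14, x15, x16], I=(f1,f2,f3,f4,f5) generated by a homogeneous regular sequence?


codim=5, depth=dim(R/I)=16-5=11
Product=5*11=55


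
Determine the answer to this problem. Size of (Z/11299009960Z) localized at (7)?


7-primary part: 11299009960=7^10*40
Size=7^10=282475249


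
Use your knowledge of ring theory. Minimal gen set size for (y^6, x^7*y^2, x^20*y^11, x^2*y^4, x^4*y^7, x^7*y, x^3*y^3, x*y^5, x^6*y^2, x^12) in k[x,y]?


Remove redundant (divisible by others).
x^20*y^11 redundant.
x^7*y^2 redundant.
x^4*y^7 redundant.
Min: x^12, x^7*y, x^6*y^2, x^3*y^3, x^2*y^4, x*y^5, y^6
Count=7


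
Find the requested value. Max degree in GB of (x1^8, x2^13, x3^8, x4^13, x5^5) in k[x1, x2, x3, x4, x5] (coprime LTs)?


Pure powers, coprime LTs => already GB.
Degrees: 8, 13, 8, 13, 5
Max=13


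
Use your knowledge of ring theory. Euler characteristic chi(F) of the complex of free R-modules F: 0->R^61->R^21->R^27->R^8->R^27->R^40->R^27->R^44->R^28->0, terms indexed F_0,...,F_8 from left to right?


chi = sum (-1)^i * rank:
(-1)^0*61=61
(-1)^1*21=-21
(-1)^2*27=27
(-1)^3*8=-8
(-1)^4*27=27
(-1)^5*40=-40
(-1)^6*27=27
(-1)^7*44=-44
(-1)^8*28=28
chi=57


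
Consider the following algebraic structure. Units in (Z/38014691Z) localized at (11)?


Local ring = Z/1331Z.
phi(1331) = 11^2*(11-1) = 1210


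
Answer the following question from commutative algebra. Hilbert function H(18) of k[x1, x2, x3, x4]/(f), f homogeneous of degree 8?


C(21,3)-C(13,3)=1330-286=1044


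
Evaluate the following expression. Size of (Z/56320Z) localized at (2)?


2-primary part: 56320=2^10*55
Size=2^10=1024


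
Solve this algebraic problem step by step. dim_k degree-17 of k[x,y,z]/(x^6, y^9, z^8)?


Need i<6, j<9, k<8 with i+j+k=17.
For each i, j ranges over max(0,17-i-7)..min(8,17-i):
  i=0: j in [10,8] -> 0
  i=1: j in [9,8] -> 0
  i=2: j in [8,8] -> 1
  i=3: j in [7,8] -> 2
  i=4: j in [6,8] -> 3
  i=5: j in [5,8] -> 4
H(17) = 0+0+1+2+3+4 = 10


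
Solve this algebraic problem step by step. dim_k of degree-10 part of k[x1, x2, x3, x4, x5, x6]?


C(d+n-1,n-1)=C(15,5)=3003


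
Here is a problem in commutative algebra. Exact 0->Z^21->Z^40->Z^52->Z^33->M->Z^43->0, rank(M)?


Alt sum=0:
(-1)^0*21 + (-1)^1*40 + (-1)^2*52 + (-1)^3*33 + (-1)^4*? + (-1)^5*43=0
rank(M)=43


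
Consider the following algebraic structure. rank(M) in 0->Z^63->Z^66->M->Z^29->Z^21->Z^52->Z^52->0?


Alt sum=0:
(-1)^0*63 + (-1)^1*66 + (-1)^2*? + (-1)^3*29 + (-1)^4*21 + (-1)^5*52 + (-1)^6*52=0
rank(M)=11


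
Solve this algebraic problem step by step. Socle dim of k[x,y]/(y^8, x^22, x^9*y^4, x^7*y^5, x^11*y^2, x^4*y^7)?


Socle = ann(m) = span of standard monomials u with x*u, y*u in I (staircase corners).
Minimal generators: x^22, x^11*y^2, x^9*y^4, x^7*y^5, x^4*y^7, y^8
Corners: x^3y^7, x^6y^6, x^8y^4, x^10y^3, x^21y
Socle dim=5
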